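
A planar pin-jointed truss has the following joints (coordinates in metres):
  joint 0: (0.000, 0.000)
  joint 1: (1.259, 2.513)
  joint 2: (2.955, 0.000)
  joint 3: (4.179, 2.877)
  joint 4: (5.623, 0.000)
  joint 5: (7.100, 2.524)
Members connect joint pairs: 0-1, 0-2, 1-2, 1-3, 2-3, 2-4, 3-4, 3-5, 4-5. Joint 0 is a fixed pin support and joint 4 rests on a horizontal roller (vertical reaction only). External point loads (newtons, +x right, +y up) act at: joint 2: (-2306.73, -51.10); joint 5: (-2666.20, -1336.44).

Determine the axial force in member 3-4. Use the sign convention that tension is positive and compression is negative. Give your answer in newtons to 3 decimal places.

1154.178

N=6 nodes, M=9 members, R=3 reactions → 2N=12, M+R=12
member 0 (0-1): L=2.8107, (cx,cy)=(0.4479,0.8941)
member 1 (0-2): L=2.9550, (cx,cy)=(1.0000,0.0000)
member 2 (1-2): L=3.0318, (cx,cy)=(0.5594,-0.8289)
member 3 (1-3): L=2.9426, (cx,cy)=(0.9923,0.1237)
member 4 (2-3): L=3.1265, (cx,cy)=(0.3915,0.9202)
member 5 (2-4): L=2.6680, (cx,cy)=(1.0000,0.0000)
member 6 (3-4): L=3.2190, (cx,cy)=(0.4486,-0.8937)
member 7 (3-5): L=2.9423, (cx,cy)=(0.9928,-0.1200)
member 8 (4-5): L=2.9244, (cx,cy)=(0.5051,0.8631)
solve A·x = −loads:
  F[0-1] = -973.0554 N (compression)
  F[0-2] = -4537.0741 N (compression)
  F[1-2] = +907.6618 N (tension)
  F[1-3] = -950.9148 N (compression)
  F[2-3] = -762.0785 N (compression)
  F[2-4] = -1424.2455 N (compression)
  F[3-4] = +1154.1781 N (tension)
  F[3-5] = -1772.4988 N (compression)
  F[4-5] = -1794.8407 N (compression)
  Rx@0 = +4972.9300 N
  Ry@0 = +869.9807 N
  Ry@4 = +517.5593 N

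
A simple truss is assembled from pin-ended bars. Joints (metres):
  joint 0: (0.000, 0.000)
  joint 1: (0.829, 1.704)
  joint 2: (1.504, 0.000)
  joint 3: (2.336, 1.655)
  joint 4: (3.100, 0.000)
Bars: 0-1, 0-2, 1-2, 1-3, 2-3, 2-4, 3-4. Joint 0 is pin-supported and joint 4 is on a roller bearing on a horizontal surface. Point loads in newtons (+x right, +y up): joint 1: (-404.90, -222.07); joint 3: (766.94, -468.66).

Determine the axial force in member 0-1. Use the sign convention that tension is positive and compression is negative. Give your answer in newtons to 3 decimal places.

N=5 nodes, M=7 members, R=3 reactions → 2N=10, M+R=10
member 0 (0-1): L=1.8950, (cx,cy)=(0.4375,0.8992)
member 1 (0-2): L=1.5040, (cx,cy)=(1.0000,0.0000)
member 2 (1-2): L=1.8328, (cx,cy)=(0.3683,-0.9297)
member 3 (1-3): L=1.5078, (cx,cy)=(0.9995,-0.0325)
member 4 (2-3): L=1.8524, (cx,cy)=(0.4492,0.8935)
member 5 (2-4): L=1.5960, (cx,cy)=(1.0000,0.0000)
member 6 (3-4): L=1.8228, (cx,cy)=(0.4191,-0.9079)
solve A·x = −loads:
  F[0-1] = -101.5354 N (compression)
  F[0-2] = +406.4594 N (tension)
  F[1-2] = -155.2593 N (compression)
  F[1-3] = +417.8809 N (tension)
  F[2-3] = +161.5603 N (tension)
  F[2-4] = +276.7141 N (tension)
  F[3-4] = -660.2141 N (compression)
  Rx@0 = -362.0400 N
  Ry@0 = +91.3036 N
  Ry@4 = +599.4264 N

-101.535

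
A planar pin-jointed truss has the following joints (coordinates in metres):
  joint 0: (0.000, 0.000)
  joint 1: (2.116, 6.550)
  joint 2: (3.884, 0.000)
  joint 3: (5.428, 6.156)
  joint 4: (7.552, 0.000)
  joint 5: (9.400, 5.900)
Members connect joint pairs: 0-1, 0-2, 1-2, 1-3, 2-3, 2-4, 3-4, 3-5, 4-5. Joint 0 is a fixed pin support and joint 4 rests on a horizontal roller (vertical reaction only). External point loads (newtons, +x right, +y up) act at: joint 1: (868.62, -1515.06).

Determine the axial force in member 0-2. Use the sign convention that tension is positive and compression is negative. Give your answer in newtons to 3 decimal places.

977.548

N=6 nodes, M=9 members, R=3 reactions → 2N=12, M+R=12
member 0 (0-1): L=6.8833, (cx,cy)=(0.3074,0.9516)
member 1 (0-2): L=3.8840, (cx,cy)=(1.0000,0.0000)
member 2 (1-2): L=6.7844, (cx,cy)=(0.2606,-0.9654)
member 3 (1-3): L=3.3354, (cx,cy)=(0.9930,-0.1181)
member 4 (2-3): L=6.3467, (cx,cy)=(0.2433,0.9700)
member 5 (2-4): L=3.6680, (cx,cy)=(1.0000,0.0000)
member 6 (3-4): L=6.5121, (cx,cy)=(0.3262,-0.9453)
member 7 (3-5): L=3.9802, (cx,cy)=(0.9979,-0.0643)
member 8 (4-5): L=6.1826, (cx,cy)=(0.2989,0.9543)
solve A·x = −loads:
  F[0-1] = -354.3411 N (compression)
  F[0-2] = +977.5481 N (tension)
  F[1-2] = -1136.0592 N (compression)
  F[1-3] = -686.2995 N (compression)
  F[2-3] = +1130.7778 N (tension)
  F[2-4] = +406.4020 N (tension)
  F[3-4] = -1246.0165 N (compression)
  F[3-5] = -0.0000 N (compression)
  F[4-5] = +0.0000 N (tension)
  Rx@0 = -868.6200 N
  Ry@0 = +337.1829 N
  Ry@4 = +1177.8771 N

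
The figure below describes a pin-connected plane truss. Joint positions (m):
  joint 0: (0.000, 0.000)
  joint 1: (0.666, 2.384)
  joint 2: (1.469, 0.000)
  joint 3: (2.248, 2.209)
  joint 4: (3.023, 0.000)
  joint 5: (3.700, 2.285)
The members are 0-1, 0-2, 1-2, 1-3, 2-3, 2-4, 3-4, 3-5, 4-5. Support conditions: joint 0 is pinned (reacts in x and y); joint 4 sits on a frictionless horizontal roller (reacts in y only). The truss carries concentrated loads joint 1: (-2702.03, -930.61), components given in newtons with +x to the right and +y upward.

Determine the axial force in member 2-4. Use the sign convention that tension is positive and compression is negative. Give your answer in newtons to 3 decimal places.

N=6 nodes, M=9 members, R=3 reactions → 2N=12, M+R=12
member 0 (0-1): L=2.4753, (cx,cy)=(0.2691,0.9631)
member 1 (0-2): L=1.4690, (cx,cy)=(1.0000,0.0000)
member 2 (1-2): L=2.5156, (cx,cy)=(0.3192,-0.9477)
member 3 (1-3): L=1.5916, (cx,cy)=(0.9939,-0.1099)
member 4 (2-3): L=2.3423, (cx,cy)=(0.3326,0.9431)
member 5 (2-4): L=1.5540, (cx,cy)=(1.0000,0.0000)
member 6 (3-4): L=2.3410, (cx,cy)=(0.3311,-0.9436)
member 7 (3-5): L=1.4540, (cx,cy)=(0.9986,0.0523)
member 8 (4-5): L=2.3832, (cx,cy)=(0.2841,0.9588)
solve A·x = −loads:
  F[0-1] = -2965.8330 N (compression)
  F[0-2] = -1904.0416 N (compression)
  F[1-2] = +1879.9619 N (tension)
  F[1-3] = +1311.8972 N (tension)
  F[2-3] = -1889.1473 N (compression)
  F[2-4] = -675.6614 N (compression)
  F[3-4] = +2040.9379 N (tension)
  F[3-5] = -0.0000 N (compression)
  F[4-5] = +0.0000 N (tension)
  Rx@0 = +2702.0300 N
  Ry@0 = +2856.4629 N
  Ry@4 = -1925.8529 N

-675.661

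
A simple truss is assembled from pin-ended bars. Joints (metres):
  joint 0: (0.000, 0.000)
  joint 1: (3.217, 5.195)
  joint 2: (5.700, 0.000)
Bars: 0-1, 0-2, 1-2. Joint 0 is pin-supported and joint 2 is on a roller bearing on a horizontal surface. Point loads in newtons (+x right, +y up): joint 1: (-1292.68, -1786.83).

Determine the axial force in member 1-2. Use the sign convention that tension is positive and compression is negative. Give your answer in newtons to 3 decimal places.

N=3 nodes, M=3 members, R=3 reactions → 2N=6, M+R=6
member 0 (0-1): L=6.1104, (cx,cy)=(0.5265,0.8502)
member 1 (0-2): L=5.7000, (cx,cy)=(1.0000,0.0000)
member 2 (1-2): L=5.7579, (cx,cy)=(0.4312,-0.9022)
solve A·x = −loads:
  F[0-1] = -2301.2797 N (compression)
  F[0-2] = -81.1056 N (compression)
  F[1-2] = +188.0778 N (tension)
  Rx@0 = +1292.6800 N
  Ry@0 = +1956.5213 N
  Ry@2 = -169.6913 N

188.078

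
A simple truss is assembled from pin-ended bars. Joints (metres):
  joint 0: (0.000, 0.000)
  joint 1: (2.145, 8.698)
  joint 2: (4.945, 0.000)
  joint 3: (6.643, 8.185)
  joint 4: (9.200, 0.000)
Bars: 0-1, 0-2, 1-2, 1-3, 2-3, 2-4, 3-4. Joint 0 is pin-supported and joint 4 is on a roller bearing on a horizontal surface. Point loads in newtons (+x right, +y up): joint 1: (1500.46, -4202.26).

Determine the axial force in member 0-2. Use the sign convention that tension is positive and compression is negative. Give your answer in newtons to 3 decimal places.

1945.319

N=5 nodes, M=7 members, R=3 reactions → 2N=10, M+R=10
member 0 (0-1): L=8.9586, (cx,cy)=(0.2394,0.9709)
member 1 (0-2): L=4.9450, (cx,cy)=(1.0000,0.0000)
member 2 (1-2): L=9.1376, (cx,cy)=(0.3064,-0.9519)
member 3 (1-3): L=4.5272, (cx,cy)=(0.9936,-0.1133)
member 4 (2-3): L=8.3593, (cx,cy)=(0.2031,0.9792)
member 5 (2-4): L=4.2550, (cx,cy)=(1.0000,0.0000)
member 6 (3-4): L=8.5751, (cx,cy)=(0.2982,-0.9545)
solve A·x = −loads:
  F[0-1] = -1857.9503 N (compression)
  F[0-2] = +1945.3186 N (tension)
  F[1-2] = -2373.6278 N (compression)
  F[1-3] = -1225.8704 N (compression)
  F[2-3] = +2307.5495 N (tension)
  F[2-4] = +749.2473 N (tension)
  F[3-4] = -2512.6618 N (compression)
  Rx@0 = -1500.4600 N
  Ry@0 = +1803.9069 N
  Ry@4 = +2398.3531 N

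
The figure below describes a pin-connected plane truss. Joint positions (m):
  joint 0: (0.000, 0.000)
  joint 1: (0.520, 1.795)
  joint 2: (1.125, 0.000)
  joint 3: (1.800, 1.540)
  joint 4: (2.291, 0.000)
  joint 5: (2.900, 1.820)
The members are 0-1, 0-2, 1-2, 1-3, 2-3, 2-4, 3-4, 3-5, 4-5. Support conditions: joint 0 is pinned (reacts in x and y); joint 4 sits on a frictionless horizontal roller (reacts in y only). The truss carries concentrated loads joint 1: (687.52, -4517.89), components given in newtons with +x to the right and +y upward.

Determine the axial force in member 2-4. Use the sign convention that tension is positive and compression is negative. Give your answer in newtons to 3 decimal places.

N=6 nodes, M=9 members, R=3 reactions → 2N=12, M+R=12
member 0 (0-1): L=1.8688, (cx,cy)=(0.2783,0.9605)
member 1 (0-2): L=1.1250, (cx,cy)=(1.0000,0.0000)
member 2 (1-2): L=1.8942, (cx,cy)=(0.3194,-0.9476)
member 3 (1-3): L=1.3052, (cx,cy)=(0.9807,-0.1954)
member 4 (2-3): L=1.6814, (cx,cy)=(0.4014,0.9159)
member 5 (2-4): L=1.1660, (cx,cy)=(1.0000,0.0000)
member 6 (3-4): L=1.6164, (cx,cy)=(0.3038,-0.9527)
member 7 (3-5): L=1.1351, (cx,cy)=(0.9691,0.2467)
member 8 (4-5): L=1.9192, (cx,cy)=(0.3173,0.9483)
solve A·x = −loads:
  F[0-1] = -3075.2160 N (compression)
  F[0-2] = +1543.2080 N (tension)
  F[1-2] = -1421.6007 N (compression)
  F[1-3] = -1110.5609 N (compression)
  F[2-3] = +1470.8633 N (tension)
  F[2-4] = +498.6905 N (tension)
  F[3-4] = -1641.6963 N (compression)
  F[3-5] = +0.0000 N (tension)
  F[4-5] = -0.0000 N (compression)
  Rx@0 = -687.5200 N
  Ry@0 = +2953.7690 N
  Ry@4 = +1564.1210 N

498.691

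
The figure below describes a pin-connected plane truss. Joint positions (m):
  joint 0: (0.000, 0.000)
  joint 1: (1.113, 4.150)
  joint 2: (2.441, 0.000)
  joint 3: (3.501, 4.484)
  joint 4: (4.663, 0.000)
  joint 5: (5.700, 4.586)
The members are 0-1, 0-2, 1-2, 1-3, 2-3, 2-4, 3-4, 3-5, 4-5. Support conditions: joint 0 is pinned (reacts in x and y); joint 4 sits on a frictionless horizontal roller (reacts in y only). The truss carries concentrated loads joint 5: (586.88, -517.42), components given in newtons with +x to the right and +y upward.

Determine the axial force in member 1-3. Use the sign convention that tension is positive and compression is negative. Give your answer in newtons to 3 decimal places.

393.531

N=6 nodes, M=9 members, R=3 reactions → 2N=12, M+R=12
member 0 (0-1): L=4.2967, (cx,cy)=(0.2590,0.9659)
member 1 (0-2): L=2.4410, (cx,cy)=(1.0000,0.0000)
member 2 (1-2): L=4.3573, (cx,cy)=(0.3048,-0.9524)
member 3 (1-3): L=2.4112, (cx,cy)=(0.9904,0.1385)
member 4 (2-3): L=4.6076, (cx,cy)=(0.2301,0.9732)
member 5 (2-4): L=2.2220, (cx,cy)=(1.0000,0.0000)
member 6 (3-4): L=4.6321, (cx,cy)=(0.2509,-0.9680)
member 7 (3-5): L=2.2014, (cx,cy)=(0.9989,0.0463)
member 8 (4-5): L=4.7018, (cx,cy)=(0.2206,0.9754)
solve A·x = −loads:
  F[0-1] = +716.7212 N (tension)
  F[0-2] = +401.2216 N (tension)
  F[1-2] = -669.6034 N (compression)
  F[1-3] = +393.5309 N (tension)
  F[2-3] = +655.3238 N (tension)
  F[2-4] = +46.3820 N (tension)
  F[3-4] = -681.0389 N (compression)
  F[3-5] = +712.1064 N (tension)
  F[4-5] = -564.3118 N (compression)
  Rx@0 = -586.8800 N
  Ry@0 = -692.2574 N
  Ry@4 = +1209.6774 N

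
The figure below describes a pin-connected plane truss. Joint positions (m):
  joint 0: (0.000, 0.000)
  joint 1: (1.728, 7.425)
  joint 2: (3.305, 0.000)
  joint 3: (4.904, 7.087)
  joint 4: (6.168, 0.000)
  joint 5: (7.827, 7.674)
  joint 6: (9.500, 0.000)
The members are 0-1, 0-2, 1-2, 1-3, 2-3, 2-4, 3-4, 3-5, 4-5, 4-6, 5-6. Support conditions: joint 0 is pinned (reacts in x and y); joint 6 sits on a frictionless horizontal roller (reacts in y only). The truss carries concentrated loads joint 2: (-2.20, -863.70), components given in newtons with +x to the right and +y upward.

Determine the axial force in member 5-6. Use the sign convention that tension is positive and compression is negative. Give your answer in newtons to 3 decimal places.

N=7 nodes, M=11 members, R=3 reactions → 2N=14, M+R=14
member 0 (0-1): L=7.6234, (cx,cy)=(0.2267,0.9740)
member 1 (0-2): L=3.3050, (cx,cy)=(1.0000,0.0000)
member 2 (1-2): L=7.5906, (cx,cy)=(0.2078,-0.9782)
member 3 (1-3): L=3.1939, (cx,cy)=(0.9944,-0.1058)
member 4 (2-3): L=7.2651, (cx,cy)=(0.2201,0.9755)
member 5 (2-4): L=2.8630, (cx,cy)=(1.0000,0.0000)
member 6 (3-4): L=7.1988, (cx,cy)=(0.1756,-0.9845)
member 7 (3-5): L=2.9814, (cx,cy)=(0.9804,0.1969)
member 8 (4-5): L=7.8513, (cx,cy)=(0.2113,0.9774)
member 9 (4-6): L=3.3320, (cx,cy)=(1.0000,0.0000)
member 10 (5-6): L=7.8542, (cx,cy)=(0.2130,-0.9771)
solve A·x = −loads:
  F[0-1] = -578.2748 N (compression)
  F[0-2] = +128.8774 N (tension)
  F[1-2] = +603.6929 N (tension)
  F[1-3] = -257.9469 N (compression)
  F[2-3] = +280.0463 N (tension)
  F[2-4] = +194.8625 N (tension)
  F[3-4] = -333.0398 N (compression)
  F[3-5] = -139.1091 N (compression)
  F[4-5] = +335.4399 N (tension)
  F[4-6] = +65.5066 N (tension)
  F[5-6] = -307.5343 N (compression)
  Rx@0 = +2.2000 N
  Ry@0 = +563.2233 N
  Ry@6 = +300.4767 N

-307.534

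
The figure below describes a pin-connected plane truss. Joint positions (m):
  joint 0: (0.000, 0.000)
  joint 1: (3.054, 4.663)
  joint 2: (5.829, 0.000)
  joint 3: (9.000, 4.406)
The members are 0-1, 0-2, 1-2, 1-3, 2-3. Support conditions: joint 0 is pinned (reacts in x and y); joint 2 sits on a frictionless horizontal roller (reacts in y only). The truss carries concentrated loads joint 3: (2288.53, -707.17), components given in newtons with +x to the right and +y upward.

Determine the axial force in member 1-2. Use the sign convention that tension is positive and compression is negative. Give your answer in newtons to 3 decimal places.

N=4 nodes, M=5 members, R=3 reactions → 2N=8, M+R=8
member 0 (0-1): L=5.5741, (cx,cy)=(0.5479,0.8365)
member 1 (0-2): L=5.8290, (cx,cy)=(1.0000,0.0000)
member 2 (1-2): L=5.4263, (cx,cy)=(0.5114,-0.8593)
member 3 (1-3): L=5.9516, (cx,cy)=(0.9991,-0.0432)
member 4 (2-3): L=5.4285, (cx,cy)=(0.5841,0.8116)
solve A·x = −loads:
  F[0-1] = +2527.7034 N (tension)
  F[0-2] = +903.6213 N (tension)
  F[1-2] = -2597.1220 N (compression)
  F[1-3] = +2715.6173 N (tension)
  F[2-3] = -726.7966 N (compression)
  Rx@0 = -2288.5300 N
  Ry@0 = -2114.5478 N
  Ry@2 = +2821.7178 N

-2597.122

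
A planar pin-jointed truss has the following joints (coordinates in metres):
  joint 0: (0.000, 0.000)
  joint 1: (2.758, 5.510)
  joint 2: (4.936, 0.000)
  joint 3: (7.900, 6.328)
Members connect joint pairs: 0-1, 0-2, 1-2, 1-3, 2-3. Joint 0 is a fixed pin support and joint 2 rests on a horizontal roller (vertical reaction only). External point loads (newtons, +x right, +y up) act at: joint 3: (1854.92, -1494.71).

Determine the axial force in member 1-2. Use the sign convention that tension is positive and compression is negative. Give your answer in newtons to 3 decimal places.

-3049.943

N=4 nodes, M=5 members, R=3 reactions → 2N=8, M+R=8
member 0 (0-1): L=6.1617, (cx,cy)=(0.4476,0.8942)
member 1 (0-2): L=4.9360, (cx,cy)=(1.0000,0.0000)
member 2 (1-2): L=5.9248, (cx,cy)=(0.3676,-0.9300)
member 3 (1-3): L=5.2067, (cx,cy)=(0.9876,0.1571)
member 4 (2-3): L=6.9878, (cx,cy)=(0.4242,0.9056)
solve A·x = −loads:
  F[0-1] = +3663.0057 N (tension)
  F[0-2] = +215.3474 N (tension)
  F[1-2] = -3049.9435 N (compression)
  F[1-3] = +2795.4607 N (tension)
  F[2-3] = -2135.5259 N (compression)
  Rx@0 = -1854.9200 N
  Ry@0 = -3275.5782 N
  Ry@2 = +4770.2882 N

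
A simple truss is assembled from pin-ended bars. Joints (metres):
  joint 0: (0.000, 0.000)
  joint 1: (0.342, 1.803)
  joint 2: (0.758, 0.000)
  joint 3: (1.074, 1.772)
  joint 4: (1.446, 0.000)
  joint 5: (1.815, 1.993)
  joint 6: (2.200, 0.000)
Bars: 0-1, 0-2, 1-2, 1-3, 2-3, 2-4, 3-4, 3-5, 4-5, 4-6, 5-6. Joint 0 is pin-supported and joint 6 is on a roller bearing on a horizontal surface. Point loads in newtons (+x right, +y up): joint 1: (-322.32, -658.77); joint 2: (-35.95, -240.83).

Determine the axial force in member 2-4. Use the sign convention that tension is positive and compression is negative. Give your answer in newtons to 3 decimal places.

N=7 nodes, M=11 members, R=3 reactions → 2N=14, M+R=14
member 0 (0-1): L=1.8351, (cx,cy)=(0.1864,0.9825)
member 1 (0-2): L=0.7580, (cx,cy)=(1.0000,0.0000)
member 2 (1-2): L=1.8504, (cx,cy)=(0.2248,-0.9744)
member 3 (1-3): L=0.7327, (cx,cy)=(0.9991,-0.0423)
member 4 (2-3): L=1.8000, (cx,cy)=(0.1756,0.9845)
member 5 (2-4): L=0.6880, (cx,cy)=(1.0000,0.0000)
member 6 (3-4): L=1.8106, (cx,cy)=(0.2055,-0.9787)
member 7 (3-5): L=0.7733, (cx,cy)=(0.9583,0.2858)
member 8 (4-5): L=2.0269, (cx,cy)=(0.1821,0.9833)
member 9 (4-6): L=0.7540, (cx,cy)=(1.0000,0.0000)
member 10 (5-6): L=2.0298, (cx,cy)=(0.1897,-0.9818)
solve A·x = −loads:
  F[0-1] = -995.8155 N (compression)
  F[0-2] = -172.6890 N (compression)
  F[1-2] = +325.2317 N (tension)
  F[1-3] = +63.6774 N (tension)
  F[2-3] = -77.2761 N (compression)
  F[2-4] = -50.0538 N (compression)
  F[3-4] = +90.0997 N (tension)
  F[3-5] = +32.9154 N (tension)
  F[4-5] = -89.6762 N (compression)
  F[4-6] = -15.2165 N (compression)
  F[5-6] = +80.2265 N (tension)
  Rx@0 = +358.2700 N
  Ry@0 = +978.3702 N
  Ry@6 = -78.7702 N

-50.054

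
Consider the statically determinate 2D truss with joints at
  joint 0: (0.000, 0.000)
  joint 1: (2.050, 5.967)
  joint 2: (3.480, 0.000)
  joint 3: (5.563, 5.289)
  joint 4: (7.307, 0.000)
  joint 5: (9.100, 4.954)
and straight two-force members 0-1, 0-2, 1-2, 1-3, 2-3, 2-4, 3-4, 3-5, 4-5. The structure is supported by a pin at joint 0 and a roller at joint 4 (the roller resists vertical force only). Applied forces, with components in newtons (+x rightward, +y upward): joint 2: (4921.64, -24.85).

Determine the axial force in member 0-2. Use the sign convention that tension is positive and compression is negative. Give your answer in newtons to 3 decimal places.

4926.111

N=6 nodes, M=9 members, R=3 reactions → 2N=12, M+R=12
member 0 (0-1): L=6.3093, (cx,cy)=(0.3249,0.9457)
member 1 (0-2): L=3.4800, (cx,cy)=(1.0000,0.0000)
member 2 (1-2): L=6.1360, (cx,cy)=(0.2331,-0.9725)
member 3 (1-3): L=3.5778, (cx,cy)=(0.9819,-0.1895)
member 4 (2-3): L=5.6844, (cx,cy)=(0.3664,0.9304)
member 5 (2-4): L=3.8270, (cx,cy)=(1.0000,0.0000)
member 6 (3-4): L=5.5691, (cx,cy)=(0.3132,-0.9497)
member 7 (3-5): L=3.5528, (cx,cy)=(0.9955,-0.0943)
member 8 (4-5): L=5.2685, (cx,cy)=(0.3403,0.9403)
solve A·x = −loads:
  F[0-1] = -13.7617 N (compression)
  F[0-2] = +4926.1114 N (tension)
  F[1-2] = +14.9631 N (tension)
  F[1-3] = -8.1054 N (compression)
  F[2-3] = +11.0689 N (tension)
  F[2-4] = +3.9025 N (tension)
  F[3-4] = -12.4618 N (compression)
  F[3-5] = -0.0000 N (tension)
  F[4-5] = -0.0000 N (tension)
  Rx@0 = -4921.6400 N
  Ry@0 = +13.0150 N
  Ry@4 = +11.8350 N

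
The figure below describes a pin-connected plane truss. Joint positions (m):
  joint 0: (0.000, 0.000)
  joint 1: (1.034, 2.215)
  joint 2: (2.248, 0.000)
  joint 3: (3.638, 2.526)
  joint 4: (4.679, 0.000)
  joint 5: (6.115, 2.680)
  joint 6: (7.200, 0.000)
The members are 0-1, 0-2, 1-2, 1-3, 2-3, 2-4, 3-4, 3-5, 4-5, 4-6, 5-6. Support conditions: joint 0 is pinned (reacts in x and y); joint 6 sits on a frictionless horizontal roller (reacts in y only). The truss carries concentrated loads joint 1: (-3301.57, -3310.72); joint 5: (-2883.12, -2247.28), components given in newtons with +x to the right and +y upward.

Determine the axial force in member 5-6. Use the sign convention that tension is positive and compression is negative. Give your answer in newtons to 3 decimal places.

-318.508

N=7 nodes, M=11 members, R=3 reactions → 2N=14, M+R=14
member 0 (0-1): L=2.4445, (cx,cy)=(0.4230,0.9061)
member 1 (0-2): L=2.2480, (cx,cy)=(1.0000,0.0000)
member 2 (1-2): L=2.5259, (cx,cy)=(0.4806,-0.8769)
member 3 (1-3): L=2.6225, (cx,cy)=(0.9929,0.1186)
member 4 (2-3): L=2.8832, (cx,cy)=(0.4821,0.8761)
member 5 (2-4): L=2.4310, (cx,cy)=(1.0000,0.0000)
member 6 (3-4): L=2.7321, (cx,cy)=(0.3810,-0.9246)
member 7 (3-5): L=2.4818, (cx,cy)=(0.9981,0.0621)
member 8 (4-5): L=3.0405, (cx,cy)=(0.4723,0.8814)
member 9 (4-6): L=2.5210, (cx,cy)=(1.0000,0.0000)
member 10 (5-6): L=2.8913, (cx,cy)=(0.3753,-0.9269)
solve A·x = −loads:
  F[0-1] = -5807.9569 N (compression)
  F[0-2] = -3727.9391 N (compression)
  F[1-2] = +2197.2460 N (tension)
  F[1-3] = -212.7365 N (compression)
  F[2-3] = -2199.2826 N (compression)
  F[2-4] = -1611.5992 N (compression)
  F[3-4] = +1975.2061 N (tension)
  F[3-5] = -2028.0338 N (compression)
  F[4-5] = -2071.8409 N (compression)
  F[4-6] = +119.5245 N (tension)
  F[5-6] = -318.5081 N (compression)
  Rx@0 = +6184.6900 N
  Ry@0 = +5262.7691 N
  Ry@6 = +295.2309 N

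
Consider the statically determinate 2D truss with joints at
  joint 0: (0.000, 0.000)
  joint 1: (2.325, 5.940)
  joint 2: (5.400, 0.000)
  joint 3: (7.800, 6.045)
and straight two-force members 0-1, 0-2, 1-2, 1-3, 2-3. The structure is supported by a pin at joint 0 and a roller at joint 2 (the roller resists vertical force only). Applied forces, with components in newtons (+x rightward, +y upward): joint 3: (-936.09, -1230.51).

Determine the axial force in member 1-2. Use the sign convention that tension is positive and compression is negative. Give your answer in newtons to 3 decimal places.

N=4 nodes, M=5 members, R=3 reactions → 2N=8, M+R=8
member 0 (0-1): L=6.3788, (cx,cy)=(0.3645,0.9312)
member 1 (0-2): L=5.4000, (cx,cy)=(1.0000,0.0000)
member 2 (1-2): L=6.6887, (cx,cy)=(0.4597,-0.8881)
member 3 (1-3): L=5.4760, (cx,cy)=(0.9998,0.0192)
member 4 (2-3): L=6.5040, (cx,cy)=(0.3690,0.9294)
solve A·x = −loads:
  F[0-1] = -538.0188 N (compression)
  F[0-2] = -739.9886 N (compression)
  F[1-2] = +554.4203 N (tension)
  F[1-3] = -451.0668 N (compression)
  F[2-3] = -1314.6377 N (compression)
  Rx@0 = +936.0900 N
  Ry@0 = +501.0074 N
  Ry@2 = +729.5026 N

554.420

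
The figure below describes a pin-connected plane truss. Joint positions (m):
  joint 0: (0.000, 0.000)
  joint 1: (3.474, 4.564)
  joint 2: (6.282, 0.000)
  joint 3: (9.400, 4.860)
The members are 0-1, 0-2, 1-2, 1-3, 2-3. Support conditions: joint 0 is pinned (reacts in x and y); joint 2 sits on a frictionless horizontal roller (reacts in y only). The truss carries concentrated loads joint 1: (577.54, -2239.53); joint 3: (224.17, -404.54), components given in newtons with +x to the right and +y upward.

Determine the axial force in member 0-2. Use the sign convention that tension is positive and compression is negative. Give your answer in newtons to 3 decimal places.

959.456

N=4 nodes, M=5 members, R=3 reactions → 2N=8, M+R=8
member 0 (0-1): L=5.7357, (cx,cy)=(0.6057,0.7957)
member 1 (0-2): L=6.2820, (cx,cy)=(1.0000,0.0000)
member 2 (1-2): L=5.3586, (cx,cy)=(0.5240,-0.8517)
member 3 (1-3): L=5.9334, (cx,cy)=(0.9988,0.0499)
member 4 (2-3): L=5.7742, (cx,cy)=(0.5400,0.8417)
solve A·x = −loads:
  F[0-1] = -260.4469 N (compression)
  F[0-2] = +959.4563 N (tension)
  F[1-2] = -2356.8228 N (compression)
  F[1-3] = +500.3452 N (tension)
  F[2-3] = -510.2940 N (compression)
  Rx@0 = -801.7100 N
  Ry@0 = +207.2406 N
  Ry@2 = +2436.8294 N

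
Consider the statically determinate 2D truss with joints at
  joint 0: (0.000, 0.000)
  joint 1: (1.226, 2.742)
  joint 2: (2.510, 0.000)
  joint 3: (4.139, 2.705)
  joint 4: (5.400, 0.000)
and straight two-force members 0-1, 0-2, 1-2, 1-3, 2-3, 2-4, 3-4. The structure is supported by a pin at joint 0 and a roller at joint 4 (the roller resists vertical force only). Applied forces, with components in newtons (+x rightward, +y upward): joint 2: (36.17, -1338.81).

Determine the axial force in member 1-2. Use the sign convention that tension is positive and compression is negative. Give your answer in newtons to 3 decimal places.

800.432

N=5 nodes, M=7 members, R=3 reactions → 2N=10, M+R=10
member 0 (0-1): L=3.0036, (cx,cy)=(0.4082,0.9129)
member 1 (0-2): L=2.5100, (cx,cy)=(1.0000,0.0000)
member 2 (1-2): L=3.0277, (cx,cy)=(0.4241,-0.9056)
member 3 (1-3): L=2.9132, (cx,cy)=(0.9999,-0.0127)
member 4 (2-3): L=3.1576, (cx,cy)=(0.5159,0.8567)
member 5 (2-4): L=2.8900, (cx,cy)=(1.0000,0.0000)
member 6 (3-4): L=2.9845, (cx,cy)=(0.4225,-0.9064)
solve A·x = −loads:
  F[0-1] = -784.8711 N (compression)
  F[0-2] = +356.5357 N (tension)
  F[1-2] = +800.4324 N (tension)
  F[1-3] = -659.8651 N (compression)
  F[2-3] = +716.6468 N (tension)
  F[2-4] = +290.0993 N (tension)
  F[3-4] = -686.5955 N (compression)
  Rx@0 = -36.1700 N
  Ry@0 = +716.5113 N
  Ry@4 = +622.2987 N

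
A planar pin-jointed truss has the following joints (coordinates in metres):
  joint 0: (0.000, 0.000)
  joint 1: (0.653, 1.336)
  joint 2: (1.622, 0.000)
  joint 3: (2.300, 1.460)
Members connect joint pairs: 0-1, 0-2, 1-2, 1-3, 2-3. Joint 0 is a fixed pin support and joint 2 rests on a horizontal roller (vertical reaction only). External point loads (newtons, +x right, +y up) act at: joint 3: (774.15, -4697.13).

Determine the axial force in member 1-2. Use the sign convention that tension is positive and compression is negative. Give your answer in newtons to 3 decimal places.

N=4 nodes, M=5 members, R=3 reactions → 2N=8, M+R=8
member 0 (0-1): L=1.4870, (cx,cy)=(0.4391,0.8984)
member 1 (0-2): L=1.6220, (cx,cy)=(1.0000,0.0000)
member 2 (1-2): L=1.6504, (cx,cy)=(0.5871,-0.8095)
member 3 (1-3): L=1.6517, (cx,cy)=(0.9972,0.0751)
member 4 (2-3): L=1.6097, (cx,cy)=(0.4212,0.9070)
solve A·x = −loads:
  F[0-1] = +2961.0045 N (tension)
  F[0-2] = -526.1032 N (compression)
  F[1-2] = -3001.4656 N (compression)
  F[1-3] = +3071.1603 N (tension)
  F[2-3] = -5433.1154 N (compression)
  Rx@0 = -774.1500 N
  Ry@0 = -2660.2424 N
  Ry@2 = +7357.3724 N

-3001.466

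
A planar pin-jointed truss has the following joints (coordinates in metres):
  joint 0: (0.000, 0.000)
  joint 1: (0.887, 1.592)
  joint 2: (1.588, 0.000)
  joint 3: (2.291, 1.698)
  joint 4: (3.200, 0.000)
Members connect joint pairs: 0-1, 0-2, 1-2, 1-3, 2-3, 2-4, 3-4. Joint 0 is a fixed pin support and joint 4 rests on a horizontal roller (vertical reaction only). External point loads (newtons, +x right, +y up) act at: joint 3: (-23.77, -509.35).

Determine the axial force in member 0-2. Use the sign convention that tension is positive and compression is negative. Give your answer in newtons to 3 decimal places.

N=5 nodes, M=7 members, R=3 reactions → 2N=10, M+R=10
member 0 (0-1): L=1.8224, (cx,cy)=(0.4867,0.8736)
member 1 (0-2): L=1.5880, (cx,cy)=(1.0000,0.0000)
member 2 (1-2): L=1.7395, (cx,cy)=(0.4030,-0.9152)
member 3 (1-3): L=1.4080, (cx,cy)=(0.9972,0.0753)
member 4 (2-3): L=1.8378, (cx,cy)=(0.3825,0.9239)
member 5 (2-4): L=1.6120, (cx,cy)=(1.0000,0.0000)
member 6 (3-4): L=1.9260, (cx,cy)=(0.4720,-0.8816)
solve A·x = −loads:
  F[0-1] = -180.0677 N (compression)
  F[0-2] = +63.8715 N (tension)
  F[1-2] = +159.3471 N (tension)
  F[1-3] = -152.2888 N (compression)
  F[2-3] = -157.8399 N (compression)
  F[2-4] = +188.4648 N (tension)
  F[3-4] = -399.3220 N (compression)
  Rx@0 = +23.7700 N
  Ry@0 = +157.3002 N
  Ry@4 = +352.0498 N

63.872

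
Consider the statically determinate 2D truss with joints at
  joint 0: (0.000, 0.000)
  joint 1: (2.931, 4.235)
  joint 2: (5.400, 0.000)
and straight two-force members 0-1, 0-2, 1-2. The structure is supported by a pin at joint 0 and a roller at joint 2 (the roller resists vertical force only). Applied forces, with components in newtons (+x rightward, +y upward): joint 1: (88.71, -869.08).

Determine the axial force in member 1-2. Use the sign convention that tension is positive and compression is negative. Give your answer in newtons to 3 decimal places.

N=3 nodes, M=3 members, R=3 reactions → 2N=6, M+R=6
member 0 (0-1): L=5.1503, (cx,cy)=(0.5691,0.8223)
member 1 (0-2): L=5.4000, (cx,cy)=(1.0000,0.0000)
member 2 (1-2): L=4.9022, (cx,cy)=(0.5037,-0.8639)
solve A·x = −loads:
  F[0-1] = -398.6387 N (compression)
  F[0-2] = +315.5708 N (tension)
  F[1-2] = -626.5610 N (compression)
  Rx@0 = -88.7100 N
  Ry@0 = +327.7911 N
  Ry@2 = +541.2889 N

-626.561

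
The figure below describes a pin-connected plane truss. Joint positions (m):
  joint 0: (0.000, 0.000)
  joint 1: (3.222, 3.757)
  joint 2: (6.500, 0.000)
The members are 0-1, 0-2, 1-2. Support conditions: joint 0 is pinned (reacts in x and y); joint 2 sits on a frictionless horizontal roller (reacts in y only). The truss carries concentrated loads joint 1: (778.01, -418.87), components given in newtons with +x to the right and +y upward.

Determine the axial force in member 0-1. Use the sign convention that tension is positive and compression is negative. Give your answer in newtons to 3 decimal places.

314.129

N=3 nodes, M=3 members, R=3 reactions → 2N=6, M+R=6
member 0 (0-1): L=4.9494, (cx,cy)=(0.6510,0.7591)
member 1 (0-2): L=6.5000, (cx,cy)=(1.0000,0.0000)
member 2 (1-2): L=4.9860, (cx,cy)=(0.6574,-0.7535)
solve A·x = −loads:
  F[0-1] = +314.1286 N (tension)
  F[0-2] = +573.5151 N (tension)
  F[1-2] = -872.3473 N (compression)
  Rx@0 = -778.0100 N
  Ry@0 = -238.4504 N
  Ry@2 = +657.3204 N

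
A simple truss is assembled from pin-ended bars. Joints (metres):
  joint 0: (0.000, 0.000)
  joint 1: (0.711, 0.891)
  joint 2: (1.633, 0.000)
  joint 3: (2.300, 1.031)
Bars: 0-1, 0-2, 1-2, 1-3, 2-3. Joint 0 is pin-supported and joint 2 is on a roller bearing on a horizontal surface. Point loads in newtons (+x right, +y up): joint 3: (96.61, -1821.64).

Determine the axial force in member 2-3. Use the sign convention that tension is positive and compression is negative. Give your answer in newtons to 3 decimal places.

N=4 nodes, M=5 members, R=3 reactions → 2N=8, M+R=8
member 0 (0-1): L=1.1399, (cx,cy)=(0.6237,0.7816)
member 1 (0-2): L=1.6330, (cx,cy)=(1.0000,0.0000)
member 2 (1-2): L=1.2822, (cx,cy)=(0.7191,-0.6949)
member 3 (1-3): L=1.5952, (cx,cy)=(0.9961,0.0878)
member 4 (2-3): L=1.2279, (cx,cy)=(0.5432,0.8396)
solve A·x = −loads:
  F[0-1] = +1029.9457 N (tension)
  F[0-2] = -545.7998 N (compression)
  F[1-2] = -987.0422 N (compression)
  F[1-3] = +1357.4223 N (tension)
  F[2-3] = -2311.5092 N (compression)
  Rx@0 = -96.6100 N
  Ry@0 = -805.0452 N
  Ry@2 = +2626.6852 N

-2311.509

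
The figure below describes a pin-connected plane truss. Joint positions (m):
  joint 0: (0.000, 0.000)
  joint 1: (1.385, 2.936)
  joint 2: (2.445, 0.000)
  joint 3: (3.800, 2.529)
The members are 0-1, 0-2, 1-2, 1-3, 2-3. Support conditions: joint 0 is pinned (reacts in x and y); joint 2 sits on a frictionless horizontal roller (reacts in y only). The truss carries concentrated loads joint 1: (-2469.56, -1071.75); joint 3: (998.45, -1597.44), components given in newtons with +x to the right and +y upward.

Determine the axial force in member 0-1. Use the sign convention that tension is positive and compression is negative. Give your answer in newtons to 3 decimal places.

N=4 nodes, M=5 members, R=3 reactions → 2N=8, M+R=8
member 0 (0-1): L=3.2463, (cx,cy)=(0.4266,0.9044)
member 1 (0-2): L=2.4450, (cx,cy)=(1.0000,0.0000)
member 2 (1-2): L=3.1215, (cx,cy)=(0.3396,-0.9406)
member 3 (1-3): L=2.4491, (cx,cy)=(0.9861,-0.1662)
member 4 (2-3): L=2.8691, (cx,cy)=(0.4723,0.8815)
solve A·x = −loads:
  F[0-1] = -1671.8938 N (compression)
  F[0-2] = -757.8091 N (compression)
  F[1-2] = +163.4267 N (tension)
  F[1-3] = +1724.7462 N (tension)
  F[2-3] = -1487.1002 N (compression)
  Rx@0 = +1471.1100 N
  Ry@0 = +1512.0949 N
  Ry@2 = +1157.0951 N

-1671.894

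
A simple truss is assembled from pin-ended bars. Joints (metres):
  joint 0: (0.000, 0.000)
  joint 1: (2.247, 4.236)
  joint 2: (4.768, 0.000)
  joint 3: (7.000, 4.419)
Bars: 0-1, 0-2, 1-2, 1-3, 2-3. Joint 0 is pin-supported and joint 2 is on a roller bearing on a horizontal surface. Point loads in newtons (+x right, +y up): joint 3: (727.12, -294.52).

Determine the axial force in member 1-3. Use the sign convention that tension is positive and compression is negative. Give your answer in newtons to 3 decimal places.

N=4 nodes, M=5 members, R=3 reactions → 2N=8, M+R=8
member 0 (0-1): L=4.7951, (cx,cy)=(0.4686,0.8834)
member 1 (0-2): L=4.7680, (cx,cy)=(1.0000,0.0000)
member 2 (1-2): L=4.9294, (cx,cy)=(0.5114,-0.8593)
member 3 (1-3): L=4.7565, (cx,cy)=(0.9993,0.0385)
member 4 (2-3): L=4.9507, (cx,cy)=(0.4508,0.8926)
solve A·x = −loads:
  F[0-1] = +918.9063 N (tension)
  F[0-2] = +296.5148 N (tension)
  F[1-2] = -904.6298 N (compression)
  F[1-3] = +893.9125 N (tension)
  F[2-3] = -368.4867 N (compression)
  Rx@0 = -727.1200 N
  Ry@0 = -811.7684 N
  Ry@2 = +1106.2884 N

893.913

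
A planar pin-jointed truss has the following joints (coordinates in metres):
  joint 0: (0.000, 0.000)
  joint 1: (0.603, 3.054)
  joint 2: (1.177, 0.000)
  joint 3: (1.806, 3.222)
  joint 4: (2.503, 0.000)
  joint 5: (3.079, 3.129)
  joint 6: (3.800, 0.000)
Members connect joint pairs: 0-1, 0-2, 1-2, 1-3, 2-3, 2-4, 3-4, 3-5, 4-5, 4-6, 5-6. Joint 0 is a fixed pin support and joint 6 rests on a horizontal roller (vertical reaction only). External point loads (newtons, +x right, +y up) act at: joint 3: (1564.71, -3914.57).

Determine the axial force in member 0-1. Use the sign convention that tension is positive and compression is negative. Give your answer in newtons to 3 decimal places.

N=7 nodes, M=11 members, R=3 reactions → 2N=14, M+R=14
member 0 (0-1): L=3.1130, (cx,cy)=(0.1937,0.9811)
member 1 (0-2): L=1.1770, (cx,cy)=(1.0000,0.0000)
member 2 (1-2): L=3.1075, (cx,cy)=(0.1847,-0.9828)
member 3 (1-3): L=1.2147, (cx,cy)=(0.9904,0.1383)
member 4 (2-3): L=3.2828, (cx,cy)=(0.1916,0.9815)
member 5 (2-4): L=1.3260, (cx,cy)=(1.0000,0.0000)
member 6 (3-4): L=3.2965, (cx,cy)=(0.2114,-0.9774)
member 7 (3-5): L=1.2764, (cx,cy)=(0.9973,-0.0729)
member 8 (4-5): L=3.1816, (cx,cy)=(0.1810,0.9835)
member 9 (4-6): L=1.2970, (cx,cy)=(1.0000,0.0000)
member 10 (5-6): L=3.2110, (cx,cy)=(0.2245,-0.9745)
solve A·x = −loads:
  F[0-1] = -741.4532 N (compression)
  F[0-2] = +1708.3341 N (tension)
  F[1-2] = +701.3297 N (tension)
  F[1-3] = -275.8218 N (compression)
  F[2-3] = -702.2726 N (compression)
  F[2-4] = +1972.4387 N (tension)
  F[3-4] = -3163.4452 N (compression)
  F[3-5] = -1307.0510 N (compression)
  F[4-5] = +3143.8781 N (tension)
  F[4-6] = +734.4016 N (tension)
  F[5-6] = -3270.6783 N (compression)
  Rx@0 = -1564.7100 N
  Ry@0 = +727.4097 N
  Ry@6 = +3187.1603 N

-741.453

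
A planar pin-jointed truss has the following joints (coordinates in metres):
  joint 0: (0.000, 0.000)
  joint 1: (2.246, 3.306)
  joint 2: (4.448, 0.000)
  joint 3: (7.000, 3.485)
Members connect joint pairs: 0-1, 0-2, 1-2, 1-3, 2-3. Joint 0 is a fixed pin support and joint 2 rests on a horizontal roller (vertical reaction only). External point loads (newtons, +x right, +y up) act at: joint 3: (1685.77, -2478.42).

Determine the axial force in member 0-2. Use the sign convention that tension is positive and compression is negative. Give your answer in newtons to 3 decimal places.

N=4 nodes, M=5 members, R=3 reactions → 2N=8, M+R=8
member 0 (0-1): L=3.9968, (cx,cy)=(0.5620,0.8272)
member 1 (0-2): L=4.4480, (cx,cy)=(1.0000,0.0000)
member 2 (1-2): L=3.9722, (cx,cy)=(0.5544,-0.8323)
member 3 (1-3): L=4.7574, (cx,cy)=(0.9993,0.0376)
member 4 (2-3): L=4.3195, (cx,cy)=(0.5908,0.8068)
solve A·x = −loads:
  F[0-1] = +3315.8531 N (tension)
  F[0-2] = -177.5872 N (compression)
  F[1-2] = -3132.6170 N (compression)
  F[1-3] = +3602.4793 N (tension)
  F[2-3] = -3239.8800 N (compression)
  Rx@0 = -1685.7700 N
  Ry@0 = -2742.7690 N
  Ry@2 = +5221.1890 N

-177.587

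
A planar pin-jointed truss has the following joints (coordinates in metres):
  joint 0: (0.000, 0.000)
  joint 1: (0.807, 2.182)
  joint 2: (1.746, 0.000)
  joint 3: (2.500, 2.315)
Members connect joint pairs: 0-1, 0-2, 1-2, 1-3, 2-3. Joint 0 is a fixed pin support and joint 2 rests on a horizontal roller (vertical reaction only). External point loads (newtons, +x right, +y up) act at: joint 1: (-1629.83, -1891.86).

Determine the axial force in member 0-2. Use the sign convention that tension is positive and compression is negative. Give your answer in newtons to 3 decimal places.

N=4 nodes, M=5 members, R=3 reactions → 2N=8, M+R=8
member 0 (0-1): L=2.3265, (cx,cy)=(0.3469,0.9379)
member 1 (0-2): L=1.7460, (cx,cy)=(1.0000,0.0000)
member 2 (1-2): L=2.3755, (cx,cy)=(0.3953,-0.9186)
member 3 (1-3): L=1.6982, (cx,cy)=(0.9969,0.0783)
member 4 (2-3): L=2.4347, (cx,cy)=(0.3097,0.9508)
solve A·x = −loads:
  F[0-1] = -3256.4599 N (compression)
  F[0-2] = -500.2281 N (compression)
  F[1-2] = +1265.4691 N (tension)
  F[1-3] = -0.0000 N (compression)
  F[2-3] = +0.0000 N (tension)
  Rx@0 = +1629.8300 N
  Ry@0 = +3054.2644 N
  Ry@2 = -1162.4044 N

-500.228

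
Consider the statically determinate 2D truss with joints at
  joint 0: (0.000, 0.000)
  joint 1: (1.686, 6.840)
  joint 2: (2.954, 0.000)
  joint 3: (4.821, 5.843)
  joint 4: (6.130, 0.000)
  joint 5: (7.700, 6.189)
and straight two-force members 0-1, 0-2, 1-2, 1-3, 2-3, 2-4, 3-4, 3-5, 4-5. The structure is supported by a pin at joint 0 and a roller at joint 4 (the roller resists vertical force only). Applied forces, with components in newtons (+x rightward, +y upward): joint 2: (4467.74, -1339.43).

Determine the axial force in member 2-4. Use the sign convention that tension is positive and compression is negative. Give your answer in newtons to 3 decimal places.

144.602

N=6 nodes, M=9 members, R=3 reactions → 2N=12, M+R=12
member 0 (0-1): L=7.0447, (cx,cy)=(0.2393,0.9709)
member 1 (0-2): L=2.9540, (cx,cy)=(1.0000,0.0000)
member 2 (1-2): L=6.9565, (cx,cy)=(0.1823,-0.9832)
member 3 (1-3): L=3.2897, (cx,cy)=(0.9530,-0.3031)
member 4 (2-3): L=6.1340, (cx,cy)=(0.3044,0.9526)
member 5 (2-4): L=3.1760, (cx,cy)=(1.0000,0.0000)
member 6 (3-4): L=5.9878, (cx,cy)=(0.2186,-0.9758)
member 7 (3-5): L=2.8997, (cx,cy)=(0.9929,0.1193)
member 8 (4-5): L=6.3850, (cx,cy)=(0.2459,0.9693)
solve A·x = −loads:
  F[0-1] = -714.7402 N (compression)
  F[0-2] = +4638.7973 N (tension)
  F[1-2] = +808.8025 N (tension)
  F[1-3] = -334.1989 N (compression)
  F[2-3] = +571.2815 N (tension)
  F[2-4] = +144.6018 N (tension)
  F[3-4] = -661.4602 N (compression)
  F[3-5] = -0.0000 N (tension)
  F[4-5] = +0.0000 N (tension)
  Rx@0 = -4467.7400 N
  Ry@0 = +693.9690 N
  Ry@4 = +645.4610 N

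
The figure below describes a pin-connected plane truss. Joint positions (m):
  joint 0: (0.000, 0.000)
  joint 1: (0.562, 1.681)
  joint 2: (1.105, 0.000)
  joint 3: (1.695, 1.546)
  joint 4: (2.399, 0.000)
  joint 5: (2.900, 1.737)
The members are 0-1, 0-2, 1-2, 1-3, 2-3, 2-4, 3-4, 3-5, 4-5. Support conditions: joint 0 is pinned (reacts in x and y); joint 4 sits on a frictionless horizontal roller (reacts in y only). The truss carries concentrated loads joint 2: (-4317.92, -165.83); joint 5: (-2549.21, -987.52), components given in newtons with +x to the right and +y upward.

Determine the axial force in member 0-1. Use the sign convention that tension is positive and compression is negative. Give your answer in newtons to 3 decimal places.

N=6 nodes, M=9 members, R=3 reactions → 2N=12, M+R=12
member 0 (0-1): L=1.7725, (cx,cy)=(0.3171,0.9484)
member 1 (0-2): L=1.1050, (cx,cy)=(1.0000,0.0000)
member 2 (1-2): L=1.7665, (cx,cy)=(0.3074,-0.9516)
member 3 (1-3): L=1.1410, (cx,cy)=(0.9930,-0.1183)
member 4 (2-3): L=1.6548, (cx,cy)=(0.3565,0.9343)
member 5 (2-4): L=1.2940, (cx,cy)=(1.0000,0.0000)
member 6 (3-4): L=1.6987, (cx,cy)=(0.4144,-0.9101)
member 7 (3-5): L=1.2200, (cx,cy)=(0.9877,0.1566)
member 8 (4-5): L=1.8078, (cx,cy)=(0.2771,0.9608)
solve A·x = −loads:
  F[0-1] = -1823.0439 N (compression)
  F[0-2] = -6289.0903 N (compression)
  F[1-2] = +1964.9501 N (tension)
  F[1-3] = -1190.3936 N (compression)
  F[2-3] = -1823.8582 N (compression)
  F[2-4] = -716.8845 N (compression)
  F[3-4] = +1304.3112 N (tension)
  F[3-5] = -2402.4863 N (compression)
  F[4-5] = -636.3302 N (compression)
  Rx@0 = +6867.1300 N
  Ry@0 = +1728.9764 N
  Ry@4 = -575.6264 N

-1823.044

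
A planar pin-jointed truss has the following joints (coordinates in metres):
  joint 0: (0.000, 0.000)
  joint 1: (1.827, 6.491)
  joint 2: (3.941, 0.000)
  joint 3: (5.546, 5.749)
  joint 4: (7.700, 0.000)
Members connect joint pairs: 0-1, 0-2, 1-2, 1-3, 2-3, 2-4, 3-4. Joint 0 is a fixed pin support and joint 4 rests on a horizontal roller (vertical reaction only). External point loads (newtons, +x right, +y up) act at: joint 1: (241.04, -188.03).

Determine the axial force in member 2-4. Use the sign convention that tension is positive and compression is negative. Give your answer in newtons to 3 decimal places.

92.847

N=5 nodes, M=7 members, R=3 reactions → 2N=10, M+R=10
member 0 (0-1): L=6.7432, (cx,cy)=(0.2709,0.9626)
member 1 (0-2): L=3.9410, (cx,cy)=(1.0000,0.0000)
member 2 (1-2): L=6.8266, (cx,cy)=(0.3097,-0.9508)
member 3 (1-3): L=3.7923, (cx,cy)=(0.9807,-0.1957)
member 4 (2-3): L=5.9688, (cx,cy)=(0.2689,0.9632)
member 5 (2-4): L=3.7590, (cx,cy)=(1.0000,0.0000)
member 6 (3-4): L=6.1393, (cx,cy)=(0.3509,-0.9364)
solve A·x = −loads:
  F[0-1] = +62.1008 N (tension)
  F[0-2] = +224.2145 N (tension)
  F[1-2] = -228.4141 N (compression)
  F[1-3] = -156.5059 N (compression)
  F[2-3] = +225.4911 N (tension)
  F[2-4] = +92.8472 N (tension)
  F[3-4] = -264.6307 N (compression)
  Rx@0 = -241.0400 N
  Ry@0 = -59.7780 N
  Ry@4 = +247.8080 N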